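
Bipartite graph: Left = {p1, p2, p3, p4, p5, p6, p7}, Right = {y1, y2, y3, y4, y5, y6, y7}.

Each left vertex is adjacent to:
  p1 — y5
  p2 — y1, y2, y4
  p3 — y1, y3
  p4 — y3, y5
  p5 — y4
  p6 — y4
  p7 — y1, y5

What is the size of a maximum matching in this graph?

5

One maximum matching: p1-y5, p2-y2, p3-y1, p4-y3, p5-y4.
The set {p1, p3, p4, p5, p6, p7} has only 4 neighbours ({y1, y3, y4, y5}), so by Hall's theorem at most 5 of the 7 left vertices can be matched.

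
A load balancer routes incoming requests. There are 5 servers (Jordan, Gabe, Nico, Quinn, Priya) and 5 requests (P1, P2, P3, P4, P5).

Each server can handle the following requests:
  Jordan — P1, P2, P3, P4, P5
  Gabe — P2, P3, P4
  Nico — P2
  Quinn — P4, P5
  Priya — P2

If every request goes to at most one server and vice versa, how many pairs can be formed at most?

A valid assignment of size 4: Jordan–P1, Gabe–P4, Nico–P2, Quinn–P5.
The set {Nico, Priya} has only 1 neighbour ({P2}), so by Hall's theorem at most 4 of the 5 servers can be matched.

4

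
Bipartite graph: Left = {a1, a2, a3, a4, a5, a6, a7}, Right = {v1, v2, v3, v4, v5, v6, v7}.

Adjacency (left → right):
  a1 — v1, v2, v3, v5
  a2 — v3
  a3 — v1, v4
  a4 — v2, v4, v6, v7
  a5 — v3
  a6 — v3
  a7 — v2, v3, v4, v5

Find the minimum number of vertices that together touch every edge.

5

The 5 edges a1–v1, a2–v3, a3–v4, a4–v7, a7–v2 form a matching, so any vertex cover needs at least 5 vertices (one per matched edge).
Conversely {a1, a3, a4, a7, v3} meets every edge and has exactly 5 vertices, so 5 is optimal.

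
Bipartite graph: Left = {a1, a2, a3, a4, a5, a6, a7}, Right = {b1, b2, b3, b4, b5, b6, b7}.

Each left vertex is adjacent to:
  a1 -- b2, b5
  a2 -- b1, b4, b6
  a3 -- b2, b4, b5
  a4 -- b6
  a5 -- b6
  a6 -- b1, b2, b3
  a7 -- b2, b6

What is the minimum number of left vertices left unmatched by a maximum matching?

One maximum matching: a1-b5, a2-b1, a3-b4, a4-b6, a6-b3, a7-b2.
The set {a4, a5} has only 1 neighbour ({b6}), so by Hall's theorem at most 6 of the 7 left vertices can be matched.
That matches 6 of the 7, leaving 1 unmatched; no matching can do better.

1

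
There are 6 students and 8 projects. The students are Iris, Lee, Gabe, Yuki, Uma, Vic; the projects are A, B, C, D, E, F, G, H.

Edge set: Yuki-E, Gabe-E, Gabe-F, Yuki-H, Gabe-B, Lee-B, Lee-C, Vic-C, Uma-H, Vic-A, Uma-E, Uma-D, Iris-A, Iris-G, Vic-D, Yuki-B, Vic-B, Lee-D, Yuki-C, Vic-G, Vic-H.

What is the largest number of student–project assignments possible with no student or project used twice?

6

A valid assignment of size 6: Iris–A, Lee–D, Gabe–B, Yuki–C, Uma–E, Vic–G.
This saturates every student, so 6 is the maximum.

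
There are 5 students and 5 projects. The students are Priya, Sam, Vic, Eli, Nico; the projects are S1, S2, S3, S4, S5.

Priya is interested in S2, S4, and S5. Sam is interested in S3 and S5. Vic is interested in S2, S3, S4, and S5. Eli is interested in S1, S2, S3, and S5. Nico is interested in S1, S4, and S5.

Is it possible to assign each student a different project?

One maximum matching: Priya-S5, Sam-S3, Vic-S2, Eli-S1, Nico-S4.
All 5 students are covered.

Yes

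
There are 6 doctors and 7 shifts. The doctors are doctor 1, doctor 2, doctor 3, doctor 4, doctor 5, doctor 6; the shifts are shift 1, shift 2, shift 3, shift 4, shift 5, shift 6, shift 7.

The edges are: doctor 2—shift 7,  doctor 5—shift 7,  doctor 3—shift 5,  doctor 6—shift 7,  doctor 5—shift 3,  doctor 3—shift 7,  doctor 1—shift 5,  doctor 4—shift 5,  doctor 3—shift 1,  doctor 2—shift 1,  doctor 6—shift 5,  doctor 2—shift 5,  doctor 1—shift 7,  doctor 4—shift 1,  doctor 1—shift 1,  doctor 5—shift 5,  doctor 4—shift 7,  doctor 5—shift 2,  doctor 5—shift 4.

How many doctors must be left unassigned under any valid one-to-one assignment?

For example, pair doctor 1-shift 7, doctor 2-shift 1, doctor 3-shift 5, doctor 5-shift 4.
The set {doctor 1, doctor 2, doctor 3, doctor 4, doctor 6} has only 3 neighbours ({shift 1, shift 5, shift 7}), so by Hall's theorem at most 4 of the 6 doctors can be matched.
That matches 4 of the 6, leaving 2 unmatched; no matching can do better.

2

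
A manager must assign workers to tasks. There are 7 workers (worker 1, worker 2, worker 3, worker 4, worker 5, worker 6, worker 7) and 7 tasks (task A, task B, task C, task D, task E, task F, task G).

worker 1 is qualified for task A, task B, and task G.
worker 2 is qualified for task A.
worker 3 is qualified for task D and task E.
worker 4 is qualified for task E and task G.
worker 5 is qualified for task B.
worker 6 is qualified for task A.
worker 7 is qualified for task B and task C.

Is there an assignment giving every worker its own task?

The set {worker 2, worker 6} has only 1 neighbour ({task A}), so by Hall's theorem at most 6 of the 7 workers can be matched.
Hence no matching covers every worker.

No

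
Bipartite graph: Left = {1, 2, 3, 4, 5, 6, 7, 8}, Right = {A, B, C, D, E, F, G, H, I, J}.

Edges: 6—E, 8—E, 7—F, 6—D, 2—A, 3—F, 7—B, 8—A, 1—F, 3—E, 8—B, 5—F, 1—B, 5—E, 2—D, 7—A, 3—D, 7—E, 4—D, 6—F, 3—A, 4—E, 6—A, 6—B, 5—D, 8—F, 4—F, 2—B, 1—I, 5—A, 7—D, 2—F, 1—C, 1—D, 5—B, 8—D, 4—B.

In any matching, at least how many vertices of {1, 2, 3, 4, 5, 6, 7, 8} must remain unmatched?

One maximum matching: 1–I, 2–F, 3–D, 4–B, 5–E, 6–A.
The set {2, 3, 4, 5, 6, 7, 8} has only 5 neighbours ({A, B, D, E, F}), so by Hall's theorem at most 6 of the 8 left vertices can be matched.
That matches 6 of the 8, leaving 2 unmatched; no matching can do better.

2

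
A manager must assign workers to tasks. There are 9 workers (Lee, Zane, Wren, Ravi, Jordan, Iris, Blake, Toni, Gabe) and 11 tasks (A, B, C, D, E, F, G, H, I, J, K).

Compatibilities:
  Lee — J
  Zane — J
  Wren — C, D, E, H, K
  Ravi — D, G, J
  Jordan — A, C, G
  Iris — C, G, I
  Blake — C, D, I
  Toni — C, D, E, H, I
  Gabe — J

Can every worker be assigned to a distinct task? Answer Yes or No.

The set {Lee, Zane, Gabe} has only 1 neighbour ({J}), so by Hall's theorem at most 7 of the 9 workers can be matched.
Hence no matching covers every worker.

No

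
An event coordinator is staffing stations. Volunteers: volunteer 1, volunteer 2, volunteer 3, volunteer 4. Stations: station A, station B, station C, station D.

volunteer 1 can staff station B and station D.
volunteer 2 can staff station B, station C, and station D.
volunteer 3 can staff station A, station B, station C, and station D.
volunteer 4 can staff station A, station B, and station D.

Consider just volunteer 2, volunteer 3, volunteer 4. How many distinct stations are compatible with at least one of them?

4

The union of neighbours of {volunteer 2, volunteer 3, volunteer 4} is {station A, station B, station C, station D}, which has 4 elements.
Since |N(S)| = 4 ≥ |S| = 3, Hall's condition holds for this subset.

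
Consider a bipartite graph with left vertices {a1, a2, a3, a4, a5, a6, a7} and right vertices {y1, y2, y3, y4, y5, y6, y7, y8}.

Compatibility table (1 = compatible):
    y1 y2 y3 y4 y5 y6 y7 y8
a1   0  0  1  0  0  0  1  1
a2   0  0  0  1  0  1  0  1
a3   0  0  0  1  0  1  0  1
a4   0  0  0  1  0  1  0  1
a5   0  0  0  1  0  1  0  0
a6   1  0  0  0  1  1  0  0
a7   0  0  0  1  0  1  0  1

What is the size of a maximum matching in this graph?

A valid assignment of size 5: a1→y3, a2→y6, a3→y4, a4→y8, a6→y1.
The set {a2, a3, a4, a5, a7} has only 3 neighbours ({y4, y6, y8}), so by Hall's theorem at most 5 of the 7 left vertices can be matched.

5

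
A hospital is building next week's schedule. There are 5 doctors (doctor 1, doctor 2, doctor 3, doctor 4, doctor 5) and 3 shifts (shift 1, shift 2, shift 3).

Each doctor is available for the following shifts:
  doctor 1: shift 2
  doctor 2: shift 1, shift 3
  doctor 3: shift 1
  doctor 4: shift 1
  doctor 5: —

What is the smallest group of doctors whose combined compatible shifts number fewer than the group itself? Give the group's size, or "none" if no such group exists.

Take S = {doctor 5}. Its neighbourhood is {}, so |N(S)| = 0 < |S| = 1.

1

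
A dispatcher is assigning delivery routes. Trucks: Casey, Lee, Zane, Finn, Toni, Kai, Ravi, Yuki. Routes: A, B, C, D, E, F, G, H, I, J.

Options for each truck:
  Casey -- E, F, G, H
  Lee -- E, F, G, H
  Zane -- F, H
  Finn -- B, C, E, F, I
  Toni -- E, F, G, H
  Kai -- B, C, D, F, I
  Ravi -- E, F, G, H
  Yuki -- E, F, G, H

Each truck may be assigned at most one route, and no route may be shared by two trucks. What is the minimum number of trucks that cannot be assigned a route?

A valid assignment of size 6: Casey→E, Lee→G, Zane→F, Finn→I, Toni→H, Kai→B.
The set {Casey, Lee, Zane, Toni, Ravi, Yuki} has only 4 neighbours ({E, F, G, H}), so by Hall's theorem at most 6 of the 8 trucks can be matched.
That matches 6 of the 8, leaving 2 unmatched; no matching can do better.

2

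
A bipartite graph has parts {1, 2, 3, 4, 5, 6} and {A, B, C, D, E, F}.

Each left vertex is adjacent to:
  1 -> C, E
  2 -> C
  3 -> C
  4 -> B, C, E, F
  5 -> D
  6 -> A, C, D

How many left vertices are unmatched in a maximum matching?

One maximum matching: 1→E, 2→C, 4→B, 5→D, 6→A.
The set {2, 3} has only 1 neighbour ({C}), so by Hall's theorem at most 5 of the 6 left vertices can be matched.
That matches 5 of the 6, leaving 1 unmatched; no matching can do better.

1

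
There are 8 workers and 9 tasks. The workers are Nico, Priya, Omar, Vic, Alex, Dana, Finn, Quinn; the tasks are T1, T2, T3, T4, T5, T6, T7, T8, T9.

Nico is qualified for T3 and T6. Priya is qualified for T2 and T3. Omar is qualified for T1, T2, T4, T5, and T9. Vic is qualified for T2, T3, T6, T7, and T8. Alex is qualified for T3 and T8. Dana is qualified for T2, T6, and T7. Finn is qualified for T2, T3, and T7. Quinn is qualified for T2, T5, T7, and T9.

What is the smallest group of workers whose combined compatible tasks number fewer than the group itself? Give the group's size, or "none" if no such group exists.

Take S = {Nico, Priya, Vic, Alex, Dana, Finn}. Its neighbourhood is {T2, T3, T6, T7, T8}, so |N(S)| = 5 < |S| = 6.
Every subset of size less than 6 has at least as many neighbours as members, so 6 is the minimum.

6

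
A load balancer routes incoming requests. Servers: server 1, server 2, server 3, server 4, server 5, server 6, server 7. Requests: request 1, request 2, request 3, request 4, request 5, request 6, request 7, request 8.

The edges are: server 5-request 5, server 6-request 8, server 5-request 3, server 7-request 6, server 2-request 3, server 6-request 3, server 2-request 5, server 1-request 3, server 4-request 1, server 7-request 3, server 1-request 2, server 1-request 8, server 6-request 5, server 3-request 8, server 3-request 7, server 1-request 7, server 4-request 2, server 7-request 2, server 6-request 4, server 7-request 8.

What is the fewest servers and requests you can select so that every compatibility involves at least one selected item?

{server 1, server 2, server 3, server 4, server 5, server 6, server 7} is a vertex cover of size 7: every edge has an endpoint in this set.
No smaller cover exists because server 1–request 8, server 2–request 3, server 3–request 7, server 4–request 2, server 5–request 5, server 6–request 4, server 7–request 6 is a matching of size 7, and a cover must include an endpoint of each of these disjoint edges (König's theorem).

7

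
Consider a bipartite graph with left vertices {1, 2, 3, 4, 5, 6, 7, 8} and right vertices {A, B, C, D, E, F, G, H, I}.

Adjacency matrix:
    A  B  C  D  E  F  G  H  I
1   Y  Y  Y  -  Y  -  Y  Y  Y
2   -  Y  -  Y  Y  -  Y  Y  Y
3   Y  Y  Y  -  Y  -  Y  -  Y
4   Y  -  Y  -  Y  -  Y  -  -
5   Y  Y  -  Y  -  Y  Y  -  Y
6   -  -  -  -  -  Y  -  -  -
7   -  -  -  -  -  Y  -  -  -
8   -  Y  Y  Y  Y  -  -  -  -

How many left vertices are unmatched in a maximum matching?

1

For example, pair 1–H, 2–E, 3–A, 4–C, 5–G, 6–F, 8–B.
The set {6, 7} has only 1 neighbour ({F}), so by Hall's theorem at most 7 of the 8 left vertices can be matched.
That matches 7 of the 8, leaving 1 unmatched; no matching can do better.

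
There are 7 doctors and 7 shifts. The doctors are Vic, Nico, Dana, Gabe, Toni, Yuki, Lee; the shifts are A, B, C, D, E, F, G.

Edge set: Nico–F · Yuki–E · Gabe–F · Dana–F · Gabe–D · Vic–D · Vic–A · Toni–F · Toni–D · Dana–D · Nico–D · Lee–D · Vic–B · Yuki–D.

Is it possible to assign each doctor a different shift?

No

The set {Nico, Dana, Gabe, Toni, Lee} has only 2 neighbours ({D, F}), so by Hall's theorem at most 4 of the 7 doctors can be matched.
Hence no matching covers every doctor.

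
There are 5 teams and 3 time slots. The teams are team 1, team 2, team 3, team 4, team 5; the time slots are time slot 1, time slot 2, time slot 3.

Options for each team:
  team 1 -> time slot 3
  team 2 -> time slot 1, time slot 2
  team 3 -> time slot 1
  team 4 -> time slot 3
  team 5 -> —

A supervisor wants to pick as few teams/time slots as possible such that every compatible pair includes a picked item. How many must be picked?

A maximum matching has 3 edges (e.g. team 1–time slot 3, team 2–time slot 2, team 3–time slot 1).
By König's theorem the minimum vertex cover has the same size. One such cover is {team 2, team 3, time slot 3}.

3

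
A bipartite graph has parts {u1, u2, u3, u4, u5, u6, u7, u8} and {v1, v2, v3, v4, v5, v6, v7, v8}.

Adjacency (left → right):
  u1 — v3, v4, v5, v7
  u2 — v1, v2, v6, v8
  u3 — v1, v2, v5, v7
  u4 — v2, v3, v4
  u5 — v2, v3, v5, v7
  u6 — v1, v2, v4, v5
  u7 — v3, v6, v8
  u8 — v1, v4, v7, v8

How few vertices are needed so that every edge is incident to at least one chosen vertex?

8

The 8 edges u1–v5, u2–v6, u3–v2, u4–v4, u5–v3, u6–v1, u7–v8, u8–v7 form a matching, so any vertex cover needs at least 8 vertices (one per matched edge).
Conversely {u1, u2, u3, u4, u5, u6, u7, u8} meets every edge and has exactly 8 vertices, so 8 is optimal.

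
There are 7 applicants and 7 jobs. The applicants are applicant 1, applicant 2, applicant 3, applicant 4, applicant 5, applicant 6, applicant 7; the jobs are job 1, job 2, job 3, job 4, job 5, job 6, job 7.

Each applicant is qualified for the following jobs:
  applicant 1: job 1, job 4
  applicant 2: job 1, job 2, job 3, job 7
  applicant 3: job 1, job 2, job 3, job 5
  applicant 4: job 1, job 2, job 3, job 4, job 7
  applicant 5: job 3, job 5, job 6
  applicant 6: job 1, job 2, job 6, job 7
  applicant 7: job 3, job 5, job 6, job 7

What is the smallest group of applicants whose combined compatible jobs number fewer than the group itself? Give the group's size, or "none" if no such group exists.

A matching saturating every applicant exists, for instance applicant 1→job 4, applicant 2→job 2, applicant 3→job 5, applicant 4→job 7, applicant 5→job 6, applicant 6→job 1, applicant 7→job 3.
By Hall's marriage theorem, this means |N(S)| ≥ |S| for every subset S, so no violating subset exists.

none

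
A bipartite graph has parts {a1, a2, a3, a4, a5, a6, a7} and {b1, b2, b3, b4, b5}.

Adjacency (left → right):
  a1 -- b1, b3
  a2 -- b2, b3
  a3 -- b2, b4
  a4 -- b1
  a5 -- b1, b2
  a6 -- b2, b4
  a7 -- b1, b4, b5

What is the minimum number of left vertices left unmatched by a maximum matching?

2

A valid assignment of size 5: a1-b3, a2-b2, a3-b4, a4-b1, a7-b5.
The set {a1, a2, a3, a4, a5, a6} has only 4 neighbours ({b1, b2, b3, b4}), so by Hall's theorem at most 5 of the 7 left vertices can be matched.
That matches 5 of the 7, leaving 2 unmatched; no matching can do better.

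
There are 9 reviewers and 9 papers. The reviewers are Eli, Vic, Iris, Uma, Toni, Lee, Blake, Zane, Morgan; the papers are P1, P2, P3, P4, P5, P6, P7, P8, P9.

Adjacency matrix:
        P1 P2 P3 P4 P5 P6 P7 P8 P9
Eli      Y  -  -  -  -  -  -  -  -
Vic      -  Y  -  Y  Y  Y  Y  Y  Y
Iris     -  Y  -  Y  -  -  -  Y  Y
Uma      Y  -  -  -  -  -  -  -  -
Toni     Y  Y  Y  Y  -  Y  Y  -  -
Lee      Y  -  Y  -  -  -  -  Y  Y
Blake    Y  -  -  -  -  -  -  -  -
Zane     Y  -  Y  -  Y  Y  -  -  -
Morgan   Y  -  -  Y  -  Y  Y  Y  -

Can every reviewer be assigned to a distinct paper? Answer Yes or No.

The set {Eli, Uma, Blake} has only 1 neighbour ({P1}), so by Hall's theorem at most 7 of the 9 reviewers can be matched.
Hence no matching covers every reviewer.

No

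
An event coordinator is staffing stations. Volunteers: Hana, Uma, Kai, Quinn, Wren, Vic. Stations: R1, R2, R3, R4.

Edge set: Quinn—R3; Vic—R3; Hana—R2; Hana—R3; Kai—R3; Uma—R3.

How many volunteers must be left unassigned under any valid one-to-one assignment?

4

For example, pair Hana→R2, Uma→R3.
The set {Uma, Kai, Quinn, Wren, Vic} has only 1 neighbour ({R3}), so by Hall's theorem at most 2 of the 6 volunteers can be matched.
That matches 2 of the 6, leaving 4 unmatched; no matching can do better.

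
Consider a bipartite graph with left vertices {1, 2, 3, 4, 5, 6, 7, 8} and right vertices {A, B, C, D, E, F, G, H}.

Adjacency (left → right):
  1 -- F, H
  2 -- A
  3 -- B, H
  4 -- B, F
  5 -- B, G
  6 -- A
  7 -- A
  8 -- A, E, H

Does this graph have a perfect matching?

No

The set {2, 6, 7} has only 1 neighbour ({A}), so by Hall's theorem at most 6 of the 8 left vertices can be matched.
Hence no matching covers every left vertex.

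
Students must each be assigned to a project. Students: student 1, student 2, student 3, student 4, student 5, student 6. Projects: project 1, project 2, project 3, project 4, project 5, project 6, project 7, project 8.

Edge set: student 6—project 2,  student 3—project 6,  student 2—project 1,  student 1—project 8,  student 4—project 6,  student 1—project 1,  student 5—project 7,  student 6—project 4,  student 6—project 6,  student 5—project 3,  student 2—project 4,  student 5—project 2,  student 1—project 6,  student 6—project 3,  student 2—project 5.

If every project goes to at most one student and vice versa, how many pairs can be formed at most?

A valid assignment of size 5: student 1→project 8, student 2→project 1, student 3→project 6, student 5→project 3, student 6→project 4.
The set {student 3, student 4} has only 1 neighbour ({project 6}), so by Hall's theorem at most 5 of the 6 students can be matched.

5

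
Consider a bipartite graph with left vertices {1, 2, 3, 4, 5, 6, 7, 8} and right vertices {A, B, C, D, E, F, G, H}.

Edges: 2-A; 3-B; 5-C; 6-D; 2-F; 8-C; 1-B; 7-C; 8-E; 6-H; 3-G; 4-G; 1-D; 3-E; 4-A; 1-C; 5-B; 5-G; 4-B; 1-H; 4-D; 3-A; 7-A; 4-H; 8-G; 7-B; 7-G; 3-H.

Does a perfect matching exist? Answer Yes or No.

Yes

A valid assignment of size 8: 1-D, 2-F, 3-A, 4-G, 5-C, 6-H, 7-B, 8-E.
Every left vertex is matched, so this is a perfect matching.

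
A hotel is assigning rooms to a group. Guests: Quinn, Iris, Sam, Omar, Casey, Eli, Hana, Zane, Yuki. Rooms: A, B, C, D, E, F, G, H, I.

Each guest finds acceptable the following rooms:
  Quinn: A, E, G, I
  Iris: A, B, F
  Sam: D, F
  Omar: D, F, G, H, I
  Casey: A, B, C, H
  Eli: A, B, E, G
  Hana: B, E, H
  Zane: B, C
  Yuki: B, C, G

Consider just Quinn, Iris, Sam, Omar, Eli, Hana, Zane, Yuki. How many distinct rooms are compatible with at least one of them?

9

The union of neighbours of {Quinn, Iris, Sam, Omar, Eli, Hana, Zane, Yuki} is {A, B, C, D, E, F, G, H, I}, which has 9 elements.
Since |N(S)| = 9 ≥ |S| = 8, Hall's condition holds for this subset.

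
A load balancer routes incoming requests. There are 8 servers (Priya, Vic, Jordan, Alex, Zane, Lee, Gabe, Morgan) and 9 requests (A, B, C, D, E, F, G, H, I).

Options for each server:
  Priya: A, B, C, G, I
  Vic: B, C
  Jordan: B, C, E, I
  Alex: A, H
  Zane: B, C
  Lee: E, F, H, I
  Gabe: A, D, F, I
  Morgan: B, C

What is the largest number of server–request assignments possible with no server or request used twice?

For example, pair Priya-G, Vic-C, Jordan-E, Alex-A, Zane-B, Lee-H, Gabe-I.
The set {Vic, Zane, Morgan} has only 2 neighbours ({B, C}), so by Hall's theorem at most 7 of the 8 servers can be matched.

7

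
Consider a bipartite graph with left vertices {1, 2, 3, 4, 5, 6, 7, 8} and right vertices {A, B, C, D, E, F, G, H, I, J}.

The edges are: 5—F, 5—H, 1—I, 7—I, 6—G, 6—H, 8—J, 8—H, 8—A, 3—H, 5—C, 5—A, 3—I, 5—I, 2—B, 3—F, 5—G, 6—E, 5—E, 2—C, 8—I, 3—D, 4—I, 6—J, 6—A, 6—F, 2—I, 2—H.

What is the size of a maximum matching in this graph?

A valid assignment of size 6: 1-I, 2-B, 3-F, 5-A, 6-G, 8-J.
The set {1, 4, 7} has only 1 neighbour ({I}), so by Hall's theorem at most 6 of the 8 left vertices can be matched.

6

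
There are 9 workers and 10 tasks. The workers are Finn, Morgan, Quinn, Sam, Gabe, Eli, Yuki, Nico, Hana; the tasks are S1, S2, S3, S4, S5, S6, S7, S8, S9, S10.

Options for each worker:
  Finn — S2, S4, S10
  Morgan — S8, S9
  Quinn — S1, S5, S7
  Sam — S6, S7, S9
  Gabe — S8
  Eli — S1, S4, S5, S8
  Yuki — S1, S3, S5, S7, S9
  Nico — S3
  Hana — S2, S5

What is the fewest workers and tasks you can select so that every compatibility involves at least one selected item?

A maximum matching has 9 edges (e.g. Finn–S10, Morgan–S9, Quinn–S1, Sam–S6, Gabe–S8, Eli–S4, Yuki–S7, Nico–S3, Hana–S2).
By König's theorem the minimum vertex cover has the same size. One such cover is {Finn, Morgan, Quinn, Sam, Gabe, Eli, Yuki, Nico, Hana}.

9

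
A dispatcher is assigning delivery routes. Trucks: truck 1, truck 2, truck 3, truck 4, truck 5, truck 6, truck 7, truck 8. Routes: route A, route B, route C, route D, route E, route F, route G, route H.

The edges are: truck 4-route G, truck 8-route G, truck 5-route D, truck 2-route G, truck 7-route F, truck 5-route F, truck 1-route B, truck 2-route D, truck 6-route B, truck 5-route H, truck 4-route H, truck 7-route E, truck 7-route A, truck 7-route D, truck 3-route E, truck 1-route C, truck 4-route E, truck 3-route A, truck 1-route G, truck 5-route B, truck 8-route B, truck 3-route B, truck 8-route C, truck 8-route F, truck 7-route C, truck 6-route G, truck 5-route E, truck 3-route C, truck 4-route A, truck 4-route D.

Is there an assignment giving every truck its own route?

A valid assignment of size 8: truck 1→route C, truck 2→route D, truck 3→route A, truck 4→route E, truck 5→route H, truck 6→route B, truck 7→route F, truck 8→route G.
Every truck is matched, so this is a perfect matching.

Yes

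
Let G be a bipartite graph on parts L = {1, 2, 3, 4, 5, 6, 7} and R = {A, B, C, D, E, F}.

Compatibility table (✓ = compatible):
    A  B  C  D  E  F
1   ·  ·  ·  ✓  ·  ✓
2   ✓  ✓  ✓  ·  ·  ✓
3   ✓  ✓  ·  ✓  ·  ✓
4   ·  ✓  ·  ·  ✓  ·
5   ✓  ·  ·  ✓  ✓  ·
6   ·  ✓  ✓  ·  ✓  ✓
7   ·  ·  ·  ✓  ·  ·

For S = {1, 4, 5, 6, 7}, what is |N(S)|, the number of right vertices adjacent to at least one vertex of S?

The union of neighbours of {1, 4, 5, 6, 7} is {A, B, C, D, E, F}, which has 6 elements.
Since |N(S)| = 6 ≥ |S| = 5, Hall's condition holds for this subset.

6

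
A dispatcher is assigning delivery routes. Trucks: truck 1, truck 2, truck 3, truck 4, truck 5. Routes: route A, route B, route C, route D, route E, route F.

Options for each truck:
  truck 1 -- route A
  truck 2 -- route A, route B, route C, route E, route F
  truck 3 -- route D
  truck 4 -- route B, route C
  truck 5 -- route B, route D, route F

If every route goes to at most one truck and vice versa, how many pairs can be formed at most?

A valid assignment of size 5: truck 1–route A, truck 2–route E, truck 3–route D, truck 4–route C, truck 5–route B.
All 5 trucks are matched, so no larger matching exists.

5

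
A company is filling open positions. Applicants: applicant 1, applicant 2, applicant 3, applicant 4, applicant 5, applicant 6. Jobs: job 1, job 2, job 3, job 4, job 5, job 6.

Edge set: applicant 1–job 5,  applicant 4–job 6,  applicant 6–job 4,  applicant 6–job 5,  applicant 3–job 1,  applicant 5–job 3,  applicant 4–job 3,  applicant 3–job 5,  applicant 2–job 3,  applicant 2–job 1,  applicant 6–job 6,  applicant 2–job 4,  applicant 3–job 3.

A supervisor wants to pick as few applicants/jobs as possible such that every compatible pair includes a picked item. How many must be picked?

5

The 5 edges applicant 1–job 5, applicant 2–job 4, applicant 3–job 1, applicant 4–job 6, applicant 5–job 3 form a matching, so any vertex cover needs at least 5 vertices (one per matched edge).
Conversely {job 1, job 3, job 4, job 5, job 6} meets every edge and has exactly 5 vertices, so 5 is optimal.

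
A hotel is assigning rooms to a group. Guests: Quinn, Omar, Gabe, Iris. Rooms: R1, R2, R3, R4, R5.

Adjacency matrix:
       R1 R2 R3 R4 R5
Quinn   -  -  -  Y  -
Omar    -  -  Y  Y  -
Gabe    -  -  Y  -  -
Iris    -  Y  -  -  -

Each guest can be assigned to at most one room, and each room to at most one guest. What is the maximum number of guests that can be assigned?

3

One maximum matching: Quinn→R4, Omar→R3, Iris→R2.
The set {Quinn, Omar, Gabe} has only 2 neighbours ({R3, R4}), so by Hall's theorem at most 3 of the 4 guests can be matched.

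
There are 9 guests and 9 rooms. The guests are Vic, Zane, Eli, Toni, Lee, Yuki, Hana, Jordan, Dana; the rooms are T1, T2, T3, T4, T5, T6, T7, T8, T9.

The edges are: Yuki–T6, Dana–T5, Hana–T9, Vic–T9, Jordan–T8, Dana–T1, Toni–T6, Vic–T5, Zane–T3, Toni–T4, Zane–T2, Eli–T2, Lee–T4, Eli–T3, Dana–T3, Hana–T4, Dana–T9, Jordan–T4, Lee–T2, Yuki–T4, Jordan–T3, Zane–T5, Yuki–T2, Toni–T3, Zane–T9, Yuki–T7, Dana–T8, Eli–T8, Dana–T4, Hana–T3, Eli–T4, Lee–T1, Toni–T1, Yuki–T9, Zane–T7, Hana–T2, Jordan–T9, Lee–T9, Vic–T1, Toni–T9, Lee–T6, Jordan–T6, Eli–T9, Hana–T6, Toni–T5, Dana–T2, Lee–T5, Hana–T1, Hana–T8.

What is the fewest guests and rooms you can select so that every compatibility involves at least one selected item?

{Vic, Zane, Eli, Toni, Lee, Yuki, Hana, Jordan, Dana} is a vertex cover of size 9: every edge has an endpoint in this set.
No smaller cover exists because Vic–T9, Zane–T5, Eli–T8, Toni–T1, Lee–T2, Yuki–T7, Hana–T6, Jordan–T3, Dana–T4 is a matching of size 9, and a cover must include an endpoint of each of these disjoint edges (König's theorem).

9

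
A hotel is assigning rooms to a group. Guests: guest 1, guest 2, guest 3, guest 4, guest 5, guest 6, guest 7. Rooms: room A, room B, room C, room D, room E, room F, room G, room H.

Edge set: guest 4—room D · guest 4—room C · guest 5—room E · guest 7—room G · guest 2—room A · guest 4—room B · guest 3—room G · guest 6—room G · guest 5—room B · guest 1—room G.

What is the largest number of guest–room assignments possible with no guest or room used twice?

4

For example, pair guest 1-room G, guest 2-room A, guest 4-room D, guest 5-room E.
The set {guest 1, guest 3, guest 6, guest 7} has only 1 neighbour ({room G}), so by Hall's theorem at most 4 of the 7 guests can be matched.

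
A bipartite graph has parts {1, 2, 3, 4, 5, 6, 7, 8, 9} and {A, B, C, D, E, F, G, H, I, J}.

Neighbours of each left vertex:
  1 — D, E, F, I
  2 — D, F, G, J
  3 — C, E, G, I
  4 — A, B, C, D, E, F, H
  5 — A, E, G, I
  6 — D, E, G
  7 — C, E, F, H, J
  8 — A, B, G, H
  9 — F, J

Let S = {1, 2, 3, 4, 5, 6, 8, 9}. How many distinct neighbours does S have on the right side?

10

The union of neighbours of {1, 2, 3, 4, 5, 6, 8, 9} is {A, B, C, D, E, F, G, H, I, J}, which has 10 elements.
Since |N(S)| = 10 ≥ |S| = 8, Hall's condition holds for this subset.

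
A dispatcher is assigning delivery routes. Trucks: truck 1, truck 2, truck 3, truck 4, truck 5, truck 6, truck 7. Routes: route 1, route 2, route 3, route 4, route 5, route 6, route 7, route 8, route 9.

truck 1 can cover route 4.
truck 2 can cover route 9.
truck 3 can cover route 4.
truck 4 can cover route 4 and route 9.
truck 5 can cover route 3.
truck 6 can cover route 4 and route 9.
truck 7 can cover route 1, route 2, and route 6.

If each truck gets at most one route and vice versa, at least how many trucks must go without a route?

For example, pair truck 1→route 4, truck 2→route 9, truck 5→route 3, truck 7→route 2.
The set {truck 1, truck 2, truck 3, truck 4, truck 6} has only 2 neighbours ({route 4, route 9}), so by Hall's theorem at most 4 of the 7 trucks can be matched.
That matches 4 of the 7, leaving 3 unmatched; no matching can do better.

3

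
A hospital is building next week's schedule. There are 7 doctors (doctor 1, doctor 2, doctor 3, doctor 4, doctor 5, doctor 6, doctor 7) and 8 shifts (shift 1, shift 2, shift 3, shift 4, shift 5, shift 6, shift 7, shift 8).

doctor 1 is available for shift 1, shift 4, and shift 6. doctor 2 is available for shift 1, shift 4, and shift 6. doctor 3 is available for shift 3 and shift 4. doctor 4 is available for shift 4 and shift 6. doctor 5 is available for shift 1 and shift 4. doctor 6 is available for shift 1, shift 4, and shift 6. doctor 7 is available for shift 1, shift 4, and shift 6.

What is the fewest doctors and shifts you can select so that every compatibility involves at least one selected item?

A maximum matching has 4 edges (e.g. doctor 1–shift 1, doctor 2–shift 4, doctor 3–shift 3, doctor 4–shift 6).
By König's theorem the minimum vertex cover has the same size. One such cover is {doctor 3, shift 1, shift 4, shift 6}.

4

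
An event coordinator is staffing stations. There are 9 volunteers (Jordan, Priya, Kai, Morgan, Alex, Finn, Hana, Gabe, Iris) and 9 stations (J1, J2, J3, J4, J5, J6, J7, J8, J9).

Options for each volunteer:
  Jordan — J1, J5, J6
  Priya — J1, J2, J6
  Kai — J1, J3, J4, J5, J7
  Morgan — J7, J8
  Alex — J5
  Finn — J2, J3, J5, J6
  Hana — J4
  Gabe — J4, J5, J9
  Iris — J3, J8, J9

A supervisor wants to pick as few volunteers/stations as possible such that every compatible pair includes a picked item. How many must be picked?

The 9 edges Jordan–J6, Priya–J2, Kai–J1, Morgan–J7, Alex–J5, Finn–J3, Hana–J4, Gabe–J9, Iris–J8 form a matching, so any vertex cover needs at least 9 vertices (one per matched edge).
Conversely {Jordan, Priya, Kai, Morgan, Alex, Finn, Hana, Gabe, Iris} meets every edge and has exactly 9 vertices, so 9 is optimal.

9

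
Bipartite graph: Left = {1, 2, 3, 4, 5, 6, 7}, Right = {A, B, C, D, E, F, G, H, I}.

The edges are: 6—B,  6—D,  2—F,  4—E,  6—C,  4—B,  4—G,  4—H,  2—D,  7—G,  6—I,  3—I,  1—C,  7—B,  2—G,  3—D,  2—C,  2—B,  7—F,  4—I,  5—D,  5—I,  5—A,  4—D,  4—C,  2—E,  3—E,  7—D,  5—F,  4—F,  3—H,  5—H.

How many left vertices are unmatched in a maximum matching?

0

One maximum matching: 1-C, 2-G, 3-E, 4-H, 5-A, 6-D, 7-B.
This saturates every left vertex, so 7 is the maximum.
That matches 7 of the 7, leaving 0 unmatched; no matching can do better.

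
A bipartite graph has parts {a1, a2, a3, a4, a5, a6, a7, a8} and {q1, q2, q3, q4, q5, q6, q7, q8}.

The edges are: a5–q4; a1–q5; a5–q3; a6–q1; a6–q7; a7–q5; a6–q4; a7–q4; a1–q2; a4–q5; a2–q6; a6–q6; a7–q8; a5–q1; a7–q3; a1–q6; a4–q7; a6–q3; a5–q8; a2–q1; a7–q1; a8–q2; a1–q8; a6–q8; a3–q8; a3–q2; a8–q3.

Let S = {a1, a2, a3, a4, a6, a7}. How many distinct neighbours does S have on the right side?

The union of neighbours of {a1, a2, a3, a4, a6, a7} is {q1, q2, q3, q4, q5, q6, q7, q8}, which has 8 elements.
Since |N(S)| = 8 ≥ |S| = 6, Hall's condition holds for this subset.

8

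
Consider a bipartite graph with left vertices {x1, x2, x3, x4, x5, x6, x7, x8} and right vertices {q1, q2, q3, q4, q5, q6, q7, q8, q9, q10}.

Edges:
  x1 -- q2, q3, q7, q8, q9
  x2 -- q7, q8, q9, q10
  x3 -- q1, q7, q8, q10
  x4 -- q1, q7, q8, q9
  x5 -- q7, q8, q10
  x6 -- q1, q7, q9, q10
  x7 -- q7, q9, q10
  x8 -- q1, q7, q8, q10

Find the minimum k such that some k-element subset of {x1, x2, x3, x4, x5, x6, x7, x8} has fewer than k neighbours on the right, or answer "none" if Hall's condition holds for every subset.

6

Take S = {x2, x3, x4, x5, x6, x7}. Its neighbourhood is {q1, q7, q8, q9, q10}, so |N(S)| = 5 < |S| = 6.
Every subset of size less than 6 has at least as many neighbours as members, so 6 is the minimum.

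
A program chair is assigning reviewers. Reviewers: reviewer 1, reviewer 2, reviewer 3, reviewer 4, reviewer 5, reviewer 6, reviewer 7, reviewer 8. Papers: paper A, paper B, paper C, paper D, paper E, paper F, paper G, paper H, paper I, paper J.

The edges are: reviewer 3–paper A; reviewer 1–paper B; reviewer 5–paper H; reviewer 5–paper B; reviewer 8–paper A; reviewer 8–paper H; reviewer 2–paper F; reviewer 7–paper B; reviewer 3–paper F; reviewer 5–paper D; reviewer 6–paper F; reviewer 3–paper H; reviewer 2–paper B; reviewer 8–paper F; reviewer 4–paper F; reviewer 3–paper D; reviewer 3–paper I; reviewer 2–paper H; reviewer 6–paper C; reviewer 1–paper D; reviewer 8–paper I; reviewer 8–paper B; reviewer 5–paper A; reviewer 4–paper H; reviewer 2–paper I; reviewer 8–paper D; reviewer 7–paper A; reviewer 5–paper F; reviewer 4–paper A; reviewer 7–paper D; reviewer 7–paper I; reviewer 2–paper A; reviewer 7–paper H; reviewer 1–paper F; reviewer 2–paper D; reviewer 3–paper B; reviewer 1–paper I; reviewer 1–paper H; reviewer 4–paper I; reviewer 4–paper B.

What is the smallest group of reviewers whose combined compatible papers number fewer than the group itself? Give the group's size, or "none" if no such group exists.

7

Take S = {reviewer 1, reviewer 2, reviewer 3, reviewer 4, reviewer 5, reviewer 7, reviewer 8}. Its neighbourhood is {paper A, paper B, paper D, paper F, paper H, paper I}, so |N(S)| = 6 < |S| = 7.
Every subset of size less than 7 has at least as many neighbours as members, so 7 is the minimum.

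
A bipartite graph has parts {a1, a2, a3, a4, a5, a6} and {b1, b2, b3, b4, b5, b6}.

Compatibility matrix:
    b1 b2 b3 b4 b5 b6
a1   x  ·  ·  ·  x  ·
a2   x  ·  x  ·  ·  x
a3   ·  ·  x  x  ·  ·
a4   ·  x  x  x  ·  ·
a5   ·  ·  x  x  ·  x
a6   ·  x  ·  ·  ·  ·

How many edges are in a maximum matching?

6

A valid assignment of size 6: a1→b5, a2→b1, a3→b4, a4→b3, a5→b6, a6→b2.
This saturates every left vertex, so 6 is the maximum.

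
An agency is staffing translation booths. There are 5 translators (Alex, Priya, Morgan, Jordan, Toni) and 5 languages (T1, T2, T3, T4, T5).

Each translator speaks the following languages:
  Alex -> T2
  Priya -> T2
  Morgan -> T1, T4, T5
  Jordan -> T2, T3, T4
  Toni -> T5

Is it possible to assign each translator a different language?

The set {Alex, Priya} has only 1 neighbour ({T2}), so by Hall's theorem at most 4 of the 5 translators can be matched.
Hence no matching covers every translator.

No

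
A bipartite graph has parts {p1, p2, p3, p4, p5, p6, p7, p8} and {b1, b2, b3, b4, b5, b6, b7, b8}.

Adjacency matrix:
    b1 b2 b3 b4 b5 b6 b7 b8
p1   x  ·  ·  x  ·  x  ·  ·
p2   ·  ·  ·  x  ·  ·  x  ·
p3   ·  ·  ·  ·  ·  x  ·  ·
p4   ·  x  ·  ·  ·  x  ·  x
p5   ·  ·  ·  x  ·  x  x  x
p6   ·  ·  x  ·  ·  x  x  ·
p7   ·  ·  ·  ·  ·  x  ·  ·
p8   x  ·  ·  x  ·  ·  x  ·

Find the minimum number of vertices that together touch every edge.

The 7 edges p1–b1, p2–b4, p3–b6, p4–b2, p5–b8, p6–b3, p8–b7 form a matching, so any vertex cover needs at least 7 vertices (one per matched edge).
Conversely {p1, p2, p4, p5, p6, p8, b6} meets every edge and has exactly 7 vertices, so 7 is optimal.

7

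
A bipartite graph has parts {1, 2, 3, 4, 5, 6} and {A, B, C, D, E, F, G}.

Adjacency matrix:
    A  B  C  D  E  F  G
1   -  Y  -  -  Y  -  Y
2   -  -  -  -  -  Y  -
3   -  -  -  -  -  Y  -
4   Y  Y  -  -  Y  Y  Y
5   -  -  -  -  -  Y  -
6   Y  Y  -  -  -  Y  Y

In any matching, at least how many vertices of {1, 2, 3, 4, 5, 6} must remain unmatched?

2

For example, pair 1→E, 2→F, 4→G, 6→B.
The set {2, 3, 5} has only 1 neighbour ({F}), so by Hall's theorem at most 4 of the 6 left vertices can be matched.
That matches 4 of the 6, leaving 2 unmatched; no matching can do better.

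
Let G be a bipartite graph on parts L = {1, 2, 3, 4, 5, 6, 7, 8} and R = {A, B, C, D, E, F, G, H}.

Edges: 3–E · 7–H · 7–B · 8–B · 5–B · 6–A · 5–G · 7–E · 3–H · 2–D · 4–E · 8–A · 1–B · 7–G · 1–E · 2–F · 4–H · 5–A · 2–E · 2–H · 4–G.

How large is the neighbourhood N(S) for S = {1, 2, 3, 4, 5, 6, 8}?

The union of neighbours of {1, 2, 3, 4, 5, 6, 8} is {A, B, D, E, F, G, H}, which has 7 elements.
Since |N(S)| = 7 ≥ |S| = 7, Hall's condition holds for this subset.

7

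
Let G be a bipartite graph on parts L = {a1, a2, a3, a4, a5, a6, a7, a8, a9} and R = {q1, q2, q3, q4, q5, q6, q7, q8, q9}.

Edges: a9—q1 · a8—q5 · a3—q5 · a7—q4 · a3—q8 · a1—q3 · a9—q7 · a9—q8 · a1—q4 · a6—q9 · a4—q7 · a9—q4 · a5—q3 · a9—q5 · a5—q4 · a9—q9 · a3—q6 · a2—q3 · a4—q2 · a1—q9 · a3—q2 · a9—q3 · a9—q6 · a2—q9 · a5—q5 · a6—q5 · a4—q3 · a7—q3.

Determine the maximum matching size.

For example, pair a1–q9, a2–q3, a3–q8, a4–q2, a5–q4, a6–q5, a9–q6.
The set {a1, a2, a5, a6, a7, a8} has only 4 neighbours ({q3, q4, q5, q9}), so by Hall's theorem at most 7 of the 9 left vertices can be matched.

7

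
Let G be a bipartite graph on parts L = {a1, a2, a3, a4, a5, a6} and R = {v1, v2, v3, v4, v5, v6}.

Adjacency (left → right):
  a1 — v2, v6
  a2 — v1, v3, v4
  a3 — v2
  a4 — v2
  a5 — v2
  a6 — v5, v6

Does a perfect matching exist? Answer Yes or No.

The set {a3, a4, a5} has only 1 neighbour ({v2}), so by Hall's theorem at most 4 of the 6 left vertices can be matched.
Hence no matching covers every left vertex.

No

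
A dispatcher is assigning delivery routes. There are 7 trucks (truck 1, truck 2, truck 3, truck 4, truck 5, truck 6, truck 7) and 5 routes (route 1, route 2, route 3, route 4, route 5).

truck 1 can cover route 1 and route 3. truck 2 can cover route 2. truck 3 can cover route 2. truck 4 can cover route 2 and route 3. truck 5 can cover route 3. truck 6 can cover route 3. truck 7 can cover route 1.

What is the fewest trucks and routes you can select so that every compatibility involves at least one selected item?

{route 1, route 2, route 3} is a vertex cover of size 3: every edge has an endpoint in this set.
No smaller cover exists because truck 1–route 1, truck 2–route 2, truck 4–route 3 is a matching of size 3, and a cover must include an endpoint of each of these disjoint edges (König's theorem).

3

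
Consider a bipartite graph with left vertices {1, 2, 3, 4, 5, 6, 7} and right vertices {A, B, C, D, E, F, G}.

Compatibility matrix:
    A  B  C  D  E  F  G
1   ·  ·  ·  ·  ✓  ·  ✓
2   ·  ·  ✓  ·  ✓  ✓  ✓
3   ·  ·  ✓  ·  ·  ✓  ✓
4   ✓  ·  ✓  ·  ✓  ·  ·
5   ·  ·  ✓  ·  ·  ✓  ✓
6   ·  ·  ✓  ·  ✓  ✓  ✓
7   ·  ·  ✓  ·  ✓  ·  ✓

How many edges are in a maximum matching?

5

One maximum matching: 1–G, 2–E, 3–C, 4–A, 5–F.
The set {1, 2, 3, 5, 6, 7} has only 4 neighbours ({C, E, F, G}), so by Hall's theorem at most 5 of the 7 left vertices can be matched.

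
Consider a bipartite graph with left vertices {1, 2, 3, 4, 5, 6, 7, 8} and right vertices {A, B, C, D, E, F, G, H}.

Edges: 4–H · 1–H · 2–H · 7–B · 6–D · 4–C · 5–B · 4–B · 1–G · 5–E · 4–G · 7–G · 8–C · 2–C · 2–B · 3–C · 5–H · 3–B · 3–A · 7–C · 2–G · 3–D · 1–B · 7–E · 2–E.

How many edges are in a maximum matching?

7

For example, pair 1-H, 2-G, 3-A, 4-C, 5-E, 6-D, 7-B.
The set {1, 2, 4, 5, 7, 8} has only 5 neighbours ({B, C, E, G, H}), so by Hall's theorem at most 7 of the 8 left vertices can be matched.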